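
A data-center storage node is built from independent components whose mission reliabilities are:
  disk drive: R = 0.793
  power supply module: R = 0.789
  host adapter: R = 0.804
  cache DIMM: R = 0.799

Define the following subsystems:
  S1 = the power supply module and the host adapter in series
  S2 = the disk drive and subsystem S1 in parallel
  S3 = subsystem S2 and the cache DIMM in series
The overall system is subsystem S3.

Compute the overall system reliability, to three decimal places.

0.739

Series (power supply module and host adapter): 0.78900 × 0.80400 = 0.63436
Parallel (disk drive and [0.63436]): 1 − (1 − 0.79300)(1 − 0.63436) = 0.92431
Series ([0.92431] and cache DIMM): 0.92431 × 0.79900 = 0.739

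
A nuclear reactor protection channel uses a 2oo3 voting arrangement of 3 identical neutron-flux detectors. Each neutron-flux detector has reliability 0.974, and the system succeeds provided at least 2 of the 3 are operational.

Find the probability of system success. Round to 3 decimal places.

R = Σ_{i=2}^{3} C(3,i) p^i (1−p)^{3−i} with p = 0.974
C(3,2)·0.974^2·0.026^1 = 0.07400
C(3,3)·0.974^3·0.026^0 = 0.92401
Sum = 0.998

0.998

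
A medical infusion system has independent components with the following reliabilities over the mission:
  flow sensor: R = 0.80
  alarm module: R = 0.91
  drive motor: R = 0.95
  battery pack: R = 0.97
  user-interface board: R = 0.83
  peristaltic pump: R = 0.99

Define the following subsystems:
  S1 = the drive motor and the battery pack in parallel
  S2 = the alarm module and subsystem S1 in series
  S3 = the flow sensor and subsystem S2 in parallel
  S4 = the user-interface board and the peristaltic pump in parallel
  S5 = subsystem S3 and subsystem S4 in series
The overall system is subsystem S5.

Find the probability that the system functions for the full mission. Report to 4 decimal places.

Parallel (drive motor and battery pack): 1 − (1 − 0.950000)(1 − 0.970000) = 0.998500
Series (alarm module and [0.998500]): 0.910000 × 0.998500 = 0.908635
Parallel (flow sensor and [0.908635]): 1 − (1 − 0.800000)(1 − 0.908635) = 0.981727
Parallel (user-interface board and peristaltic pump): 1 − (1 − 0.830000)(1 − 0.990000) = 0.998300
Series ([0.981727] and [0.998300]): 0.981727 × 0.998300 = 0.9801

0.9801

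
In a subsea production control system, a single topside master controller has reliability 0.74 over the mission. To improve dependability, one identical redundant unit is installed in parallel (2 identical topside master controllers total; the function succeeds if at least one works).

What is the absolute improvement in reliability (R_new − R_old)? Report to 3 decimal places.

0.192

R_before = 0.74
R_after = 1 − (1 − 0.74)^2 = 0.932
ΔR = 0.932 − 0.74 = 0.192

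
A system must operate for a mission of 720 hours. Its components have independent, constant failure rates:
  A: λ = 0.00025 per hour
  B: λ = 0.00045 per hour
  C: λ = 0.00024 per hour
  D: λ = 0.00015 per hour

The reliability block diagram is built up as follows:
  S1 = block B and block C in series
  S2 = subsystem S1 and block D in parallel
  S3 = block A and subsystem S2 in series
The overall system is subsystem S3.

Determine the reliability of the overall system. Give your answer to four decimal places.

0.8018

R(A) = exp(−0.00025 × 720) = 0.835270
R(B) = exp(−0.00045 × 720) = 0.723250
R(C) = exp(−0.00024 × 720) = 0.841306
R(D) = exp(−0.00015 × 720) = 0.897628
Series (B and C): 0.723250 × 0.841306 = 0.608475
Parallel ([0.608475] and D): 1 − (1 − 0.608475)(1 − 0.897628) = 0.959919
Series (A and [0.959919]): 0.835270 × 0.959919 = 0.8018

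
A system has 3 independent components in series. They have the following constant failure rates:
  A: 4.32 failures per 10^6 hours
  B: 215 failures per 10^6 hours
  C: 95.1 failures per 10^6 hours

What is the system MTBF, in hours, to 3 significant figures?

Series of exponential components: λ_sys = Σ λ_i
λ_sys = 0.00000432 + 0.000215 + 0.0000951 = 3.1442e-04 /h
MTBF = 1 / λ_sys = 3180 h

3180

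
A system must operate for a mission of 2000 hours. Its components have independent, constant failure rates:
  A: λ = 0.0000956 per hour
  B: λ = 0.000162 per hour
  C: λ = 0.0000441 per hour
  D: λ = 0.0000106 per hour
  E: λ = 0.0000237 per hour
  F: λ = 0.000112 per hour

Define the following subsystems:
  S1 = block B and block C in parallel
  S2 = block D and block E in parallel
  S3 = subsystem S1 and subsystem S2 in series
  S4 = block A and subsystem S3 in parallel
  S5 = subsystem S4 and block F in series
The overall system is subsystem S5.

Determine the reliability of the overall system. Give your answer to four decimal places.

R(A) = exp(−0.0000956 × 2000) = 0.825967
R(B) = exp(−0.000162 × 2000) = 0.723250
R(C) = exp(−0.0000441 × 2000) = 0.915578
R(D) = exp(−0.0000106 × 2000) = 0.979023
R(E) = exp(−0.0000237 × 2000) = 0.953706
R(F) = exp(−0.000112 × 2000) = 0.799315
Parallel (B and C): 1 − (1 − 0.723250)(1 − 0.915578) = 0.976636
Parallel (D and E): 1 − (1 − 0.979023)(1 − 0.953706) = 0.999029
Series ([0.976636] and [0.999029]): 0.976636 × 0.999029 = 0.975688
Parallel (A and [0.975688]): 1 − (1 − 0.825967)(1 − 0.975688) = 0.995769
Series ([0.995769] and F): 0.995769 × 0.799315 = 0.7959

0.7959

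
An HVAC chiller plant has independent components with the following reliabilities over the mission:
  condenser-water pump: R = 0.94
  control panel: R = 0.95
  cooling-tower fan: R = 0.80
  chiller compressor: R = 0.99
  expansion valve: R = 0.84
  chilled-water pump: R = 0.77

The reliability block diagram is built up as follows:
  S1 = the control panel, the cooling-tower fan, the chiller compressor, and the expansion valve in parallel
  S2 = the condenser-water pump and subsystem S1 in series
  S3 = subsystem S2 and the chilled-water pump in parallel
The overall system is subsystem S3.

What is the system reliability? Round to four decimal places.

Parallel (control panel, cooling-tower fan, chiller compressor, and expansion valve): 1 − (1 − 0.950000)(1 − 0.800000)(1 − 0.990000)(1 − 0.840000) = 0.999984
Series (condenser-water pump and [0.999984]): 0.940000 × 0.999984 = 0.939985
Parallel ([0.939985] and chilled-water pump): 1 − (1 − 0.939985)(1 − 0.770000) = 0.9862

0.9862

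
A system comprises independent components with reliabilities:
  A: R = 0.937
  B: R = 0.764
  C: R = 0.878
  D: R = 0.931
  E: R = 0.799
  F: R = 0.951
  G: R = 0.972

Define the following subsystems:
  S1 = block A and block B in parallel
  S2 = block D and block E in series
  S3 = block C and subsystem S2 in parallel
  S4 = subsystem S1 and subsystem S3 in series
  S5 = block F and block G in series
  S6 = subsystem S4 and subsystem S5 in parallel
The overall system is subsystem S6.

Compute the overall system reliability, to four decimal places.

Parallel (A and B): 1 − (1 − 0.937000)(1 − 0.764000) = 0.985132
Series (D and E): 0.931000 × 0.799000 = 0.743869
Parallel (C and [0.743869]): 1 − (1 − 0.878000)(1 − 0.743869) = 0.968752
Series ([0.985132] and [0.968752]): 0.985132 × 0.968752 = 0.954349
Series (F and G): 0.951000 × 0.972000 = 0.924372
Parallel ([0.954349] and [0.924372]): 1 − (1 − 0.954349)(1 − 0.924372) = 0.9965

0.9965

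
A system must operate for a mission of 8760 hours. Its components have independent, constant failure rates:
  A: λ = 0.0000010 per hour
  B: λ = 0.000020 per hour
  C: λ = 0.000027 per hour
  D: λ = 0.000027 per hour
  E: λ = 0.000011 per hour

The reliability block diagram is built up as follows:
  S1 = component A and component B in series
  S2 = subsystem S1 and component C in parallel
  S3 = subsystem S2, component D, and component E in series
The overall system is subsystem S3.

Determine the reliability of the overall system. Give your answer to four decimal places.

R(A) = exp(−0.0000010 × 8760) = 0.991278
R(B) = exp(−0.000020 × 8760) = 0.839289
R(C) = exp(−0.000027 × 8760) = 0.789370
R(D) = exp(−0.000027 × 8760) = 0.789370
R(E) = exp(−0.000011 × 8760) = 0.908137
Series (A and B): 0.991278 × 0.839289 = 0.831969
Parallel ([0.831969] and C): 1 − (1 − 0.831969)(1 − 0.789370) = 0.964608
Series ([0.964608], D, and E): 0.964608 × 0.789370 × 0.908137 = 0.6915

0.6915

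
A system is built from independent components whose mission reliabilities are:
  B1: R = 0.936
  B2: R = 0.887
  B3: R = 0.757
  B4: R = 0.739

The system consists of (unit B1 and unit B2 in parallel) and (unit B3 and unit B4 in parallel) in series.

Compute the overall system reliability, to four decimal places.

0.9298

Parallel (B1 and B2): 1 − (1 − 0.936000)(1 − 0.887000) = 0.992768
Parallel (B3 and B4): 1 − (1 − 0.757000)(1 − 0.739000) = 0.936577
Series ([0.992768] and [0.936577]): 0.992768 × 0.936577 = 0.9298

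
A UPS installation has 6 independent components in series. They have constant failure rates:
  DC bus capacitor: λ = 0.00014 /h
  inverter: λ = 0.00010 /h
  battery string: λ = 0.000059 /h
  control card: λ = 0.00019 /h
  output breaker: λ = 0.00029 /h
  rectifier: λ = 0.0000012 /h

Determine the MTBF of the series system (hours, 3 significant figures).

Series of exponential components: λ_sys = Σ λ_i
λ_sys = 0.00014 + 0.00010 + 0.000059 + 0.00019 + 0.00029 + 0.0000012 = 7.8020e-04 /h
MTBF = 1 / λ_sys = 1280 h

1280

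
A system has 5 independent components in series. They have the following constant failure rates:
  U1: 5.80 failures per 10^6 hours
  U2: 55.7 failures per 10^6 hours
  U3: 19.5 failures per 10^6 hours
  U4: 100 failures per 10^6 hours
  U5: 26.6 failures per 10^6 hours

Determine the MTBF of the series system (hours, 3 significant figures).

4820

Series of exponential components: λ_sys = Σ λ_i
λ_sys = 0.00000580 + 0.0000557 + 0.0000195 + 0.000100 + 0.0000266 = 2.0760e-04 /h
MTBF = 1 / λ_sys = 4820 h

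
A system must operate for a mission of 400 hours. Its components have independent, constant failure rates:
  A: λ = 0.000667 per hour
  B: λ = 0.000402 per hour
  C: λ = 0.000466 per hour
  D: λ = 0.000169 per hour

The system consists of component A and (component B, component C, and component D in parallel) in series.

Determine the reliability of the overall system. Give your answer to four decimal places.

R(A) = exp(−0.000667 × 400) = 0.765826
R(B) = exp(−0.000402 × 400) = 0.851462
R(C) = exp(−0.000466 × 400) = 0.829942
R(D) = exp(−0.000169 × 400) = 0.934634
Parallel (B, C, and D): 1 − (1 − 0.851462)(1 − 0.829942)(1 − 0.934634) = 0.998349
Series (A and [0.998349]): 0.765826 × 0.998349 = 0.7646

0.7646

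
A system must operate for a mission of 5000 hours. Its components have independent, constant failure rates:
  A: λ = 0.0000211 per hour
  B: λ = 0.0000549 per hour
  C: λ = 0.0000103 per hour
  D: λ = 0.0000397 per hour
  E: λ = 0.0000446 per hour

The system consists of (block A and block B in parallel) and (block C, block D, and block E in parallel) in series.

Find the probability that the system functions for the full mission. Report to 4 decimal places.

R(A) = exp(−0.0000211 × 5000) = 0.899874
R(B) = exp(−0.0000549 × 5000) = 0.759952
R(C) = exp(−0.0000103 × 5000) = 0.949804
R(D) = exp(−0.0000397 × 5000) = 0.819960
R(E) = exp(−0.0000446 × 5000) = 0.800115
Parallel (A and B): 1 − (1 − 0.899874)(1 − 0.759952) = 0.975965
Parallel (C, D, and E): 1 − (1 − 0.949804)(1 − 0.819960)(1 − 0.800115) = 0.998194
Series ([0.975965] and [0.998194]): 0.975965 × 0.998194 = 0.9742

0.9742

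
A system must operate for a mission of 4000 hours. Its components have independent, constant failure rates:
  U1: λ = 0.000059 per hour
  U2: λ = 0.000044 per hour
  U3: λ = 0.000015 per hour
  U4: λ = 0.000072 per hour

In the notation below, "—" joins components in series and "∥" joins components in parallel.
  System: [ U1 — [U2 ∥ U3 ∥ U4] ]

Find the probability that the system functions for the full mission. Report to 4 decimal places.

R(U1) = exp(−0.000059 × 4000) = 0.789781
R(U2) = exp(−0.000044 × 4000) = 0.838618
R(U3) = exp(−0.000015 × 4000) = 0.941765
R(U4) = exp(−0.000072 × 4000) = 0.749762
Parallel (U2, U3, and U4): 1 − (1 − 0.838618)(1 − 0.941765)(1 − 0.749762) = 0.997648
Series (U1 and [0.997648]): 0.789781 × 0.997648 = 0.7879

0.7879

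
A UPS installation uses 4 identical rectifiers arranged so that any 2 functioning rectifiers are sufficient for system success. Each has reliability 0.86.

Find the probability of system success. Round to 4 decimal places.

0.9902

R = Σ_{i=2}^{4} C(4,i) p^i (1−p)^{4−i} with p = 0.86
C(4,2)·0.86^2·0.14^2 = 0.086977
C(4,3)·0.86^3·0.14^1 = 0.356191
C(4,4)·0.86^4·0.14^0 = 0.547008
Sum = 0.9902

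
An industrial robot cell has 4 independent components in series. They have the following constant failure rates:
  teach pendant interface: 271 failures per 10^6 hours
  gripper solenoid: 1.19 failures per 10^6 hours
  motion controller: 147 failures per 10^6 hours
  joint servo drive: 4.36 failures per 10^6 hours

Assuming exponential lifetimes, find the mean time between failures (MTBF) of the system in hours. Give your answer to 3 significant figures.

2360

Series of exponential components: λ_sys = Σ λ_i
λ_sys = 0.000271 + 0.00000119 + 0.000147 + 0.00000436 = 4.2355e-04 /h
MTBF = 1 / λ_sys = 2360 h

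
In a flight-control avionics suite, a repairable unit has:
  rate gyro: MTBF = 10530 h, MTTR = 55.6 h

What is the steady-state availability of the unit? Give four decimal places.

A(rate gyro) = MTBF/(MTBF+MTTR) = 10530/(10530+55.6) = 0.9947

0.9947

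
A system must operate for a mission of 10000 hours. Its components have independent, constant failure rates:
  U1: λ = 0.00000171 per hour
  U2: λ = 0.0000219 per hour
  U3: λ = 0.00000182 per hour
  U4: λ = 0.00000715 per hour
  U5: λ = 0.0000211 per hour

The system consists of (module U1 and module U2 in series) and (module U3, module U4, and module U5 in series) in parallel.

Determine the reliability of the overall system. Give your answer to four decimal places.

0.9454

R(U1) = exp(−0.00000171 × 10000) = 0.983045
R(U2) = exp(−0.0000219 × 10000) = 0.803322
R(U3) = exp(−0.00000182 × 10000) = 0.981965
R(U4) = exp(−0.00000715 × 10000) = 0.930996
R(U5) = exp(−0.0000211 × 10000) = 0.809774
Series (U1 and U2): 0.983045 × 0.803322 = 0.789702
Series (U3, U4, and U5): 0.981965 × 0.930996 × 0.809774 = 0.740300
Parallel ([0.789702] and [0.740300]): 1 − (1 − 0.789702)(1 − 0.740300) = 0.9454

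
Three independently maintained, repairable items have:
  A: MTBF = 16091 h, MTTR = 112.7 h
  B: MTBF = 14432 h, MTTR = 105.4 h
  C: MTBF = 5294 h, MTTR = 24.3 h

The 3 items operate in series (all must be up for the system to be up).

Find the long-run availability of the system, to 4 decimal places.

0.9813

A(A) = MTBF/(MTBF+MTTR) = 16091/(16091+112.7) = 0.993045
A(B) = MTBF/(MTBF+MTTR) = 14432/(14432+105.4) = 0.992750
A(C) = MTBF/(MTBF+MTTR) = 5294/(5294+24.3) = 0.995431
Series availability: 0.993045 × 0.992750 × 0.995431 = 0.9813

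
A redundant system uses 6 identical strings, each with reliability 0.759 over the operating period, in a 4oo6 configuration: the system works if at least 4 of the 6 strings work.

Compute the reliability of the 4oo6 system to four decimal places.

R = Σ_{i=4}^{6} C(6,i) p^i (1−p)^{6−i} with p = 0.759
C(6,4)·0.759^4·0.241^2 = 0.289130
C(6,5)·0.759^5·0.241^1 = 0.364231
C(6,6)·0.759^6·0.241^0 = 0.191184
Sum = 0.8445

0.8445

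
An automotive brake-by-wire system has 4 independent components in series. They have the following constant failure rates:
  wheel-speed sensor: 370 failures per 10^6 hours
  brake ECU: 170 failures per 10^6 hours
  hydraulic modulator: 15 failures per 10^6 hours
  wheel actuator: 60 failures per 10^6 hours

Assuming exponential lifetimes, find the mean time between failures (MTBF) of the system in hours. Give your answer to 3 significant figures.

1630

Series of exponential components: λ_sys = Σ λ_i
λ_sys = 0.00037 + 0.00017 + 0.000015 + 0.000060 = 6.1500e-04 /h
MTBF = 1 / λ_sys = 1630 h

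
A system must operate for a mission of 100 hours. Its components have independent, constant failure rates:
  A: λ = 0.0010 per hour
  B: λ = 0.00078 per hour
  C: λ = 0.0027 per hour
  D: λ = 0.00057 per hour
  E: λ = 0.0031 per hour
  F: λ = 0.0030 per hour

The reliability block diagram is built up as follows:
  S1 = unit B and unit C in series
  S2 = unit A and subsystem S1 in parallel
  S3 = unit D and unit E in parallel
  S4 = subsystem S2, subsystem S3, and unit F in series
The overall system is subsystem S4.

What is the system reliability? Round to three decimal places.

0.709

R(A) = exp(−0.0010 × 100) = 0.90484
R(B) = exp(−0.00078 × 100) = 0.92496
R(C) = exp(−0.0027 × 100) = 0.76338
R(D) = exp(−0.00057 × 100) = 0.94459
R(E) = exp(−0.0031 × 100) = 0.73345
R(F) = exp(−0.0030 × 100) = 0.74082
Series (B and C): 0.92496 × 0.76338 = 0.70610
Parallel (A and [0.70610]): 1 − (1 − 0.90484)(1 − 0.70610) = 0.97203
Parallel (D and E): 1 − (1 − 0.94459)(1 − 0.73345) = 0.98523
Series ([0.97203], [0.98523], and F): 0.97203 × 0.98523 × 0.74082 = 0.709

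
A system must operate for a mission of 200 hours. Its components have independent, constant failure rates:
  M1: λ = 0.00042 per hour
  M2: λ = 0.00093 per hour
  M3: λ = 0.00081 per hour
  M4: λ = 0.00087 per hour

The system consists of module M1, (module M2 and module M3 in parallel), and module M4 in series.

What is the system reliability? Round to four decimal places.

R(M1) = exp(−0.00042 × 200) = 0.919431
R(M2) = exp(−0.00093 × 200) = 0.830274
R(M3) = exp(−0.00081 × 200) = 0.850441
R(M4) = exp(−0.00087 × 200) = 0.840297
Parallel (M2 and M3): 1 − (1 − 0.830274)(1 − 0.850441) = 0.974616
Series (M1, [0.974616], and M4): 0.919431 × 0.974616 × 0.840297 = 0.7530

0.7530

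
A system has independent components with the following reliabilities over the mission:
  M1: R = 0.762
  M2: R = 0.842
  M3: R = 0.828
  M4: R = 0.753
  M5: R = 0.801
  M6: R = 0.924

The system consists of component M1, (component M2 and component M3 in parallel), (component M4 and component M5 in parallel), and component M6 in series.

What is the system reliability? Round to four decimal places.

Parallel (M2 and M3): 1 − (1 − 0.842000)(1 − 0.828000) = 0.972824
Parallel (M4 and M5): 1 − (1 − 0.753000)(1 − 0.801000) = 0.950847
Series (M1, [0.972824], [0.950847], and M6): 0.762000 × 0.972824 × 0.950847 × 0.924000 = 0.6513

0.6513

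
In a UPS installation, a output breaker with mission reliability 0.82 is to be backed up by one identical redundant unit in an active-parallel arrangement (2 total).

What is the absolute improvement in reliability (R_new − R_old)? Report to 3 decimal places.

R_before = 0.82
R_after = 1 − (1 − 0.82)^2 = 0.968
ΔR = 0.968 − 0.82 = 0.148

0.148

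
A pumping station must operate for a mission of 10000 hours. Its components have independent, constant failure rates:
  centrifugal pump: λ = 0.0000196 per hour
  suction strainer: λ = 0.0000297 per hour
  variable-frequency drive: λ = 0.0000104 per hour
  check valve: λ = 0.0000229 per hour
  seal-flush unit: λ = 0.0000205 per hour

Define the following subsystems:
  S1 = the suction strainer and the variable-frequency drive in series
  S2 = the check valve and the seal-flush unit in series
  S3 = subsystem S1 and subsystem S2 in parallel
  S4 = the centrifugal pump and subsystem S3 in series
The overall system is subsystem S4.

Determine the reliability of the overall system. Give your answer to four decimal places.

0.7264

R(centrifugal pump) = exp(−0.0000196 × 10000) = 0.822012
R(suction strainer) = exp(−0.0000297 × 10000) = 0.743044
R(variable-frequency drive) = exp(−0.0000104 × 10000) = 0.901225
R(check valve) = exp(−0.0000229 × 10000) = 0.795329
R(seal-flush unit) = exp(−0.0000205 × 10000) = 0.814647
Series (suction strainer and variable-frequency drive): 0.743044 × 0.901225 = 0.669650
Series (check valve and seal-flush unit): 0.795329 × 0.814647 = 0.647912
Parallel ([0.669650] and [0.647912]): 1 − (1 − 0.669650)(1 − 0.647912) = 0.883688
Series (centrifugal pump and [0.883688]): 0.822012 × 0.883688 = 0.7264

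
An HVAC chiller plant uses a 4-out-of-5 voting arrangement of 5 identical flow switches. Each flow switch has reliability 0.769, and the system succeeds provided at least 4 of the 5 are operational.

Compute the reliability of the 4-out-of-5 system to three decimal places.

0.673

R = Σ_{i=4}^{5} C(5,i) p^i (1−p)^{5−i} with p = 0.769
C(5,4)·0.769^4·0.231^1 = 0.40391
C(5,5)·0.769^5·0.231^0 = 0.26893
Sum = 0.673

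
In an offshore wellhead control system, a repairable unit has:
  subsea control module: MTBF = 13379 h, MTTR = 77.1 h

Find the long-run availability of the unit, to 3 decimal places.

0.994

A(subsea control module) = MTBF/(MTBF+MTTR) = 13379/(13379+77.1) = 0.994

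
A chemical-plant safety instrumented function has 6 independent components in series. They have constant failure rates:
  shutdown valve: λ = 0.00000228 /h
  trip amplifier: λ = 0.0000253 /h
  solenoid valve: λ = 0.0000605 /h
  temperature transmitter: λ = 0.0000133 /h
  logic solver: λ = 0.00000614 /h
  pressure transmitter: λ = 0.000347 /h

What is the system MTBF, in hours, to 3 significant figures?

2200

Series of exponential components: λ_sys = Σ λ_i
λ_sys = 0.00000228 + 0.0000253 + 0.0000605 + 0.0000133 + 0.00000614 + 0.000347 = 4.5452e-04 /h
MTBF = 1 / λ_sys = 2200 h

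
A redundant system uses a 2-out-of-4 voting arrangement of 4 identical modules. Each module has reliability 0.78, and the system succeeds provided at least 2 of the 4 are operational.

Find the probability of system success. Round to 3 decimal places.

R = Σ_{i=2}^{4} C(4,i) p^i (1−p)^{4−i} with p = 0.78
C(4,2)·0.78^2·0.22^2 = 0.17668
C(4,3)·0.78^3·0.22^1 = 0.41761
C(4,4)·0.78^4·0.22^0 = 0.37015
Sum = 0.964

0.964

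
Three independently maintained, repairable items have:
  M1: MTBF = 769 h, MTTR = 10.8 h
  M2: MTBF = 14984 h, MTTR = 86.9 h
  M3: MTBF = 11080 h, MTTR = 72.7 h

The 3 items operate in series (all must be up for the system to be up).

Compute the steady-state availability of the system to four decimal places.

A(M1) = MTBF/(MTBF+MTTR) = 769/(769+10.8) = 0.986150
A(M2) = MTBF/(MTBF+MTTR) = 14984/(14984+86.9) = 0.994234
A(M3) = MTBF/(MTBF+MTTR) = 11080/(11080+72.7) = 0.993481
Series availability: 0.986150 × 0.994234 × 0.993481 = 0.9741

0.9741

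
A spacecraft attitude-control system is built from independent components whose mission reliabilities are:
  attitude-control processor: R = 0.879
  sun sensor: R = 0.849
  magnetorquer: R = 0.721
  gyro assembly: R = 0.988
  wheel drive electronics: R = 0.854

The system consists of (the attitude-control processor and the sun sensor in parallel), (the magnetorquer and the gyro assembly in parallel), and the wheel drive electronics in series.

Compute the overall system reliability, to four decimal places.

Parallel (attitude-control processor and sun sensor): 1 − (1 − 0.879000)(1 − 0.849000) = 0.981729
Parallel (magnetorquer and gyro assembly): 1 − (1 − 0.721000)(1 − 0.988000) = 0.996652
Series ([0.981729], [0.996652], and wheel drive electronics): 0.981729 × 0.996652 × 0.854000 = 0.8356

0.8356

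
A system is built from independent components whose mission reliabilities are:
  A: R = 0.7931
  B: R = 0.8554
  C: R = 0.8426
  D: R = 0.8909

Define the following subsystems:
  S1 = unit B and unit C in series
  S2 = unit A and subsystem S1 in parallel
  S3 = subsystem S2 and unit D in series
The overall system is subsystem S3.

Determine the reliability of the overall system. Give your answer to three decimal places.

Series (B and C): 0.85540 × 0.84260 = 0.72076
Parallel (A and [0.72076]): 1 − (1 − 0.79310)(1 − 0.72076) = 0.94223
Series ([0.94223] and D): 0.94223 × 0.89090 = 0.839

0.839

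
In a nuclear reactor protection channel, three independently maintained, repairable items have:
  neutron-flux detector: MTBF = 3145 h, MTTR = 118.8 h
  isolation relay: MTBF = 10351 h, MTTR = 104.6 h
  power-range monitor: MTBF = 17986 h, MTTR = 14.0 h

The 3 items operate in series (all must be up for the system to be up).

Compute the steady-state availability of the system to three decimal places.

A(neutron-flux detector) = MTBF/(MTBF+MTTR) = 3145/(3145+118.8) = 0.963601
A(isolation relay) = MTBF/(MTBF+MTTR) = 10351/(10351+104.6) = 0.989996
A(power-range monitor) = MTBF/(MTBF+MTTR) = 17986/(17986+14.0) = 0.999222
Series availability: 0.963601 × 0.989996 × 0.999222 = 0.953

0.953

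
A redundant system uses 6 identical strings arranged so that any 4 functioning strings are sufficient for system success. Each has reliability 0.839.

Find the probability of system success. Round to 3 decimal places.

R = Σ_{i=4}^{6} C(6,i) p^i (1−p)^{6−i} with p = 0.839
C(6,4)·0.839^4·0.161^2 = 0.19266
C(6,5)·0.839^5·0.161^1 = 0.40159
C(6,6)·0.839^6·0.161^0 = 0.34880
Sum = 0.943

0.943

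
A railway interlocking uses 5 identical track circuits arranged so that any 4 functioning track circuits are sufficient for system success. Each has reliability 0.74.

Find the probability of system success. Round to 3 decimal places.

R = Σ_{i=4}^{5} C(5,i) p^i (1−p)^{5−i} with p = 0.74
C(5,4)·0.74^4·0.26^1 = 0.38983
C(5,5)·0.74^5·0.26^0 = 0.22190
Sum = 0.612

0.612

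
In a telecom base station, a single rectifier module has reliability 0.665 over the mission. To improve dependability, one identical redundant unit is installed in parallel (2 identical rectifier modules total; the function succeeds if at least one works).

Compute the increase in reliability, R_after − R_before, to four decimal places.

R_before = 0.665
R_after = 1 − (1 − 0.665)^2 = 0.8878
ΔR = 0.8878 − 0.665 = 0.2228

0.2228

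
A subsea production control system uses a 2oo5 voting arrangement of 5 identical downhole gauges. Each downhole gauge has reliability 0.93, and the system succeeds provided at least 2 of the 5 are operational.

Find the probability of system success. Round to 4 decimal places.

R = Σ_{i=2}^{5} C(5,i) p^i (1−p)^{5−i} with p = 0.93
C(5,2)·0.93^2·0.07^3 = 0.002967
C(5,3)·0.93^3·0.07^2 = 0.039413
C(5,4)·0.93^4·0.07^1 = 0.261818
C(5,5)·0.93^5·0.07^0 = 0.695688
Sum = 0.9999

0.9999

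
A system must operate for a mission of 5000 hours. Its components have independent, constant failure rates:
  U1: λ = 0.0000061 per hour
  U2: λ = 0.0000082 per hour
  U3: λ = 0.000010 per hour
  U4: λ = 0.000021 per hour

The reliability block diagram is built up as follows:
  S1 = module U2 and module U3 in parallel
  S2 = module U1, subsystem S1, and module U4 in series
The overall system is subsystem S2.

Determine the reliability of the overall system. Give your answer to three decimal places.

R(U1) = exp(−0.0000061 × 5000) = 0.96996
R(U2) = exp(−0.0000082 × 5000) = 0.95983
R(U3) = exp(−0.000010 × 5000) = 0.95123
R(U4) = exp(−0.000021 × 5000) = 0.90032
Parallel (U2 and U3): 1 − (1 − 0.95983)(1 − 0.95123) = 0.99804
Series (U1, [0.99804], and U4): 0.96996 × 0.99804 × 0.90032 = 0.872

0.872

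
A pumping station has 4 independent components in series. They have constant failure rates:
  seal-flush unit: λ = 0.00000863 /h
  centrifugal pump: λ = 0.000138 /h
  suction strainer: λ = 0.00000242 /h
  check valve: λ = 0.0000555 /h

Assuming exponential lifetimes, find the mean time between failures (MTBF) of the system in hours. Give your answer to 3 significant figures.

Series of exponential components: λ_sys = Σ λ_i
λ_sys = 0.00000863 + 0.000138 + 0.00000242 + 0.0000555 = 2.0455e-04 /h
MTBF = 1 / λ_sys = 4890 h

4890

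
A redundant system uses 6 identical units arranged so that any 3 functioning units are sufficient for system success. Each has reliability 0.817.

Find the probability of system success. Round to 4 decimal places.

0.9877

R = Σ_{i=3}^{6} C(6,i) p^i (1−p)^{6−i} with p = 0.817
C(6,3)·0.817^3·0.183^3 = 0.066842
C(6,4)·0.817^4·0.183^2 = 0.223811
C(6,5)·0.817^5·0.183^1 = 0.399680
C(6,6)·0.817^6·0.183^0 = 0.297394
Sum = 0.9877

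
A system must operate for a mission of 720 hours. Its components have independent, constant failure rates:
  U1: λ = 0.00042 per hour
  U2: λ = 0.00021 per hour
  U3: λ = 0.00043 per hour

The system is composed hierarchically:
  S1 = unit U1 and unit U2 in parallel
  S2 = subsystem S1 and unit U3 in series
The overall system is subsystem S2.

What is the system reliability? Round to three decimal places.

R(U1) = exp(−0.00042 × 720) = 0.73904
R(U2) = exp(−0.00021 × 720) = 0.85968
R(U3) = exp(−0.00043 × 720) = 0.73374
Parallel (U1 and U2): 1 − (1 − 0.73904)(1 − 0.85968) = 0.96338
Series ([0.96338] and U3): 0.96338 × 0.73374 = 0.707

0.707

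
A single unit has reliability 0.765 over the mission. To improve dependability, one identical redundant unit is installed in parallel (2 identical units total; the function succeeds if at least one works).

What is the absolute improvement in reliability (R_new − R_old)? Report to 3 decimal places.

R_before = 0.765
R_after = 1 − (1 − 0.765)^2 = 0.945
ΔR = 0.945 − 0.765 = 0.180

0.180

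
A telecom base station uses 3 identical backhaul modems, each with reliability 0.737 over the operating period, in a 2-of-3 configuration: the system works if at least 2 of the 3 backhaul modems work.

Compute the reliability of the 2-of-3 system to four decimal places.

R = Σ_{i=2}^{3} C(3,i) p^i (1−p)^{3−i} with p = 0.737
C(3,2)·0.737^2·0.263^1 = 0.428560
C(3,3)·0.737^3·0.263^0 = 0.400316
Sum = 0.8289

0.8289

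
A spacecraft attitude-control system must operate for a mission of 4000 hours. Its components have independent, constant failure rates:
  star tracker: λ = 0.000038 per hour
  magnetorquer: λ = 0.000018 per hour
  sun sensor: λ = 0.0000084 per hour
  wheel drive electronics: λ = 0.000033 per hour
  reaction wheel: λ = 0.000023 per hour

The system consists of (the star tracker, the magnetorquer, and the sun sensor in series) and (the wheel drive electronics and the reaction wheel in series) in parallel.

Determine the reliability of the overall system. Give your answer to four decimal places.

0.9544

R(star tracker) = exp(−0.000038 × 4000) = 0.858988
R(magnetorquer) = exp(−0.000018 × 4000) = 0.930531
R(sun sensor) = exp(−0.0000084 × 4000) = 0.966958
R(wheel drive electronics) = exp(−0.000033 × 4000) = 0.876341
R(reaction wheel) = exp(−0.000023 × 4000) = 0.912105
Series (star tracker, magnetorquer, and sun sensor): 0.858988 × 0.930531 × 0.966958 = 0.772904
Series (wheel drive electronics and reaction wheel): 0.876341 × 0.912105 = 0.799315
Parallel ([0.772904] and [0.799315]): 1 − (1 − 0.772904)(1 − 0.799315) = 0.9544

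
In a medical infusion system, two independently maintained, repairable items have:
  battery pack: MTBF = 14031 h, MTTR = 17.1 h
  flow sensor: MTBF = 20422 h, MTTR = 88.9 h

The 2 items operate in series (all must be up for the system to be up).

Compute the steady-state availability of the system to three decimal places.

A(battery pack) = MTBF/(MTBF+MTTR) = 14031/(14031+17.1) = 0.998783
A(flow sensor) = MTBF/(MTBF+MTTR) = 20422/(20422+88.9) = 0.995666
Series availability: 0.998783 × 0.995666 = 0.994

0.994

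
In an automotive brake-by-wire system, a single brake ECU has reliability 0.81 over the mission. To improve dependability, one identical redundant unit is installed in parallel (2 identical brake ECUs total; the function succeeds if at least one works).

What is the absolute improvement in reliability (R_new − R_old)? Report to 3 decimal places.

R_before = 0.81
R_after = 1 − (1 − 0.81)^2 = 0.964
ΔR = 0.964 − 0.81 = 0.154

0.154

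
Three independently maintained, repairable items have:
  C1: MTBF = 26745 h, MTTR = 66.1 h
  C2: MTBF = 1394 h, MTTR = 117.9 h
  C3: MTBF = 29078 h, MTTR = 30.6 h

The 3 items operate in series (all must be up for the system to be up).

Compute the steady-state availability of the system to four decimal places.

0.9188

A(C1) = MTBF/(MTBF+MTTR) = 26745/(26745+66.1) = 0.997535
A(C2) = MTBF/(MTBF+MTTR) = 1394/(1394+117.9) = 0.922019
A(C3) = MTBF/(MTBF+MTTR) = 29078/(29078+30.6) = 0.998949
Series availability: 0.997535 × 0.922019 × 0.998949 = 0.9188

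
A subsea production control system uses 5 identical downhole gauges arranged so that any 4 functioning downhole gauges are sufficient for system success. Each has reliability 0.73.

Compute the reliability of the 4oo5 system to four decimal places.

R = Σ_{i=4}^{5} C(5,i) p^i (1−p)^{5−i} with p = 0.73
C(5,4)·0.73^4·0.27^1 = 0.383376
C(5,5)·0.73^5·0.27^0 = 0.207307
Sum = 0.5907

0.5907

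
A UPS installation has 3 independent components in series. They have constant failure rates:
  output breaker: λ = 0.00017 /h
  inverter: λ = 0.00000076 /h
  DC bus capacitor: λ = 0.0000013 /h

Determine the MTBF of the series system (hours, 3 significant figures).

Series of exponential components: λ_sys = Σ λ_i
λ_sys = 0.00017 + 0.00000076 + 0.0000013 = 1.7206e-04 /h
MTBF = 1 / λ_sys = 5810 h

5810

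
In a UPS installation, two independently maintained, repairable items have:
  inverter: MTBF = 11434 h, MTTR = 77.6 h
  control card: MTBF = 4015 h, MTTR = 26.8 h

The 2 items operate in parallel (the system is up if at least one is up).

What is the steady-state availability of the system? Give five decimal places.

A(inverter) = MTBF/(MTBF+MTTR) = 11434/(11434+77.6) = 0.993259
A(control card) = MTBF/(MTBF+MTTR) = 4015/(4015+26.8) = 0.993369
Parallel availability: 1 − (1 − 0.993259)(1 − 0.993369) = 0.99996

0.99996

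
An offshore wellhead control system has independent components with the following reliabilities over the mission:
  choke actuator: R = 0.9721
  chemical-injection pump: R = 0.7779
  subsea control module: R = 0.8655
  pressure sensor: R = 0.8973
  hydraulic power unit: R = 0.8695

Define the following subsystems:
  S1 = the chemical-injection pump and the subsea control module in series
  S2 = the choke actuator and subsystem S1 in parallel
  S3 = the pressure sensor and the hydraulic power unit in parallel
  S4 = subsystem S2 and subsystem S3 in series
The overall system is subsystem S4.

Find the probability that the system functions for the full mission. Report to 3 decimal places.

0.978

Series (chemical-injection pump and subsea control module): 0.77790 × 0.86550 = 0.67327
Parallel (choke actuator and [0.67327]): 1 − (1 − 0.97210)(1 − 0.67327) = 0.99088
Parallel (pressure sensor and hydraulic power unit): 1 − (1 − 0.89730)(1 − 0.86950) = 0.98660
Series ([0.99088] and [0.98660]): 0.99088 × 0.98660 = 0.978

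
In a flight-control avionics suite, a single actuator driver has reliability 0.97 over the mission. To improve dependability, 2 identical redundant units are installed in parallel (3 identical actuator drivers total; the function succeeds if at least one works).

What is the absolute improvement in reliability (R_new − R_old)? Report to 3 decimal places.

0.030

R_before = 0.97
R_after = 1 − (1 − 0.97)^3 = 1.000
ΔR = 1.000 − 0.97 = 0.030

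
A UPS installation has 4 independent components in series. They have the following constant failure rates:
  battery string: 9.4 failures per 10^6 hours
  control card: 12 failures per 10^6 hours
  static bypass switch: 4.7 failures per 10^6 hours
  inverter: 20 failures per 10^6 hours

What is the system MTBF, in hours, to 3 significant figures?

21700

Series of exponential components: λ_sys = Σ λ_i
λ_sys = 0.0000094 + 0.000012 + 0.0000047 + 0.000020 = 4.6100e-05 /h
MTBF = 1 / λ_sys = 21700 h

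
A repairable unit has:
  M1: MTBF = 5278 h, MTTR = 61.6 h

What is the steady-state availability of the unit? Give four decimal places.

0.9885

A(M1) = MTBF/(MTBF+MTTR) = 5278/(5278+61.6) = 0.9885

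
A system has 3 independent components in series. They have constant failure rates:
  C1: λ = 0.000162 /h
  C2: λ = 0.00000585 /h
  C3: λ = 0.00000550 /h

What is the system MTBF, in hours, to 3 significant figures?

5770

Series of exponential components: λ_sys = Σ λ_i
λ_sys = 0.000162 + 0.00000585 + 0.00000550 = 1.7335e-04 /h
MTBF = 1 / λ_sys = 5770 h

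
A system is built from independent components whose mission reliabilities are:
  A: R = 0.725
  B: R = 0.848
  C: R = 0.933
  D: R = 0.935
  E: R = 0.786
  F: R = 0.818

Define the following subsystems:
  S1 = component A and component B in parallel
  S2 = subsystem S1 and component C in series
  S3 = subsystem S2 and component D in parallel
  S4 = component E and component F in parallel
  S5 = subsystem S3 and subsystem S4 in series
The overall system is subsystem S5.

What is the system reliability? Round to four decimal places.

0.9544

Parallel (A and B): 1 − (1 − 0.725000)(1 − 0.848000) = 0.958200
Series ([0.958200] and C): 0.958200 × 0.933000 = 0.894001
Parallel ([0.894001] and D): 1 − (1 − 0.894001)(1 − 0.935000) = 0.993110
Parallel (E and F): 1 − (1 − 0.786000)(1 − 0.818000) = 0.961052
Series ([0.993110] and [0.961052]): 0.993110 × 0.961052 = 0.9544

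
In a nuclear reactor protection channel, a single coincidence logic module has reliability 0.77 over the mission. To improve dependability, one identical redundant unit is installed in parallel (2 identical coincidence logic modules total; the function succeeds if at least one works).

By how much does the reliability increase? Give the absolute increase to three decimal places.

R_before = 0.77
R_after = 1 − (1 − 0.77)^2 = 0.947
ΔR = 0.947 − 0.77 = 0.177

0.177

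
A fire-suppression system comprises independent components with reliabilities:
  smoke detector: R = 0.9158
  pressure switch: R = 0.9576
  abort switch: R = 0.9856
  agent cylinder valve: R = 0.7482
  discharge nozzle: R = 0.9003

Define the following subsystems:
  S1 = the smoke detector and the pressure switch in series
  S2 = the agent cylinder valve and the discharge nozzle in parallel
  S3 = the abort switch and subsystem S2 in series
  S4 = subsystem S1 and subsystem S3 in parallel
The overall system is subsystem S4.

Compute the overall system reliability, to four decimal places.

0.9952

Series (smoke detector and pressure switch): 0.915800 × 0.957600 = 0.876970
Parallel (agent cylinder valve and discharge nozzle): 1 − (1 − 0.748200)(1 − 0.900300) = 0.974896
Series (abort switch and [0.974896]): 0.985600 × 0.974896 = 0.960857
Parallel ([0.876970] and [0.960857]): 1 − (1 − 0.876970)(1 − 0.960857) = 0.9952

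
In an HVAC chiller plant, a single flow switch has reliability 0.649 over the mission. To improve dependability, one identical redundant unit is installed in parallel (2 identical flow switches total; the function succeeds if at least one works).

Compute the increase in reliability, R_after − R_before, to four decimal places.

0.2278

R_before = 0.649
R_after = 1 − (1 − 0.649)^2 = 0.8768
ΔR = 0.8768 − 0.649 = 0.2278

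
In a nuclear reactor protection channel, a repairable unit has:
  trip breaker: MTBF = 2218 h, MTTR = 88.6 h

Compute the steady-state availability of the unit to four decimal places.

0.9616

A(trip breaker) = MTBF/(MTBF+MTTR) = 2218/(2218+88.6) = 0.9616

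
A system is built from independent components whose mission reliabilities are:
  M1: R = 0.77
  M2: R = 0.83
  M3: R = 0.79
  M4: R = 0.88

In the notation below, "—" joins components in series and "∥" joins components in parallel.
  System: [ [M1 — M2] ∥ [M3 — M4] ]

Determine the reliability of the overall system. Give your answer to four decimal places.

Series (M1 and M2): 0.770000 × 0.830000 = 0.639100
Series (M3 and M4): 0.790000 × 0.880000 = 0.695200
Parallel ([0.639100] and [0.695200]): 1 − (1 − 0.639100)(1 − 0.695200) = 0.8900

0.8900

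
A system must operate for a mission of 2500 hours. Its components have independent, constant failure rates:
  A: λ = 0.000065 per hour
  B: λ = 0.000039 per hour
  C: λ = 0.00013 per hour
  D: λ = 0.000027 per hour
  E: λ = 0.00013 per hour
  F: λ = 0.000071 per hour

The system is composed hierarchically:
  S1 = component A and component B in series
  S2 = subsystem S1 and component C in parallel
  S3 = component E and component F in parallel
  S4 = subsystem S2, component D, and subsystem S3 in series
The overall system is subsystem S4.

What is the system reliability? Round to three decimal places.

0.836

R(A) = exp(−0.000065 × 2500) = 0.85002
R(B) = exp(−0.000039 × 2500) = 0.90710
R(C) = exp(−0.00013 × 2500) = 0.72253
R(D) = exp(−0.000027 × 2500) = 0.93473
R(E) = exp(−0.00013 × 2500) = 0.72253
R(F) = exp(−0.000071 × 2500) = 0.83736
Series (A and B): 0.85002 × 0.90710 = 0.77105
Parallel ([0.77105] and C): 1 − (1 − 0.77105)(1 − 0.72253) = 0.93647
Parallel (E and F): 1 − (1 − 0.72253)(1 − 0.83736) = 0.95487
Series ([0.93647], D, and [0.95487]): 0.93647 × 0.93473 × 0.95487 = 0.836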